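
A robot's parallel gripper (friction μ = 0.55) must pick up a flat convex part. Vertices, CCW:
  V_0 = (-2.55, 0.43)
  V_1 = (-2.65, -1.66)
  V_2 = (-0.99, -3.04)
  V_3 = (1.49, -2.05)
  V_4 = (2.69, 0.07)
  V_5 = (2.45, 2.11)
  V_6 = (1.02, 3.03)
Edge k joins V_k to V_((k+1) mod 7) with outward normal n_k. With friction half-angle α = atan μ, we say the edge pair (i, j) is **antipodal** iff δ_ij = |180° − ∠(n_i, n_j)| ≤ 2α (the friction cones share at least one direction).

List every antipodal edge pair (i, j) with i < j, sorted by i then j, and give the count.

α = atan 0.55 = 28.81°;  2α = 57.62°
n_0 = (-0.9989, +0.0478)
n_1 = (-0.6393, -0.7690)
n_2 = (+0.3707, -0.9287)
n_3 = (+0.8703, -0.4926)
n_4 = (+0.9932, +0.1168)
n_5 = (+0.5411, +0.8410)
n_6 = (-0.5887, +0.8083)
  (0,1): δ = 127.00°  ·
  (0,2): δ = 65.50°  ·
  (0,3): δ = 26.77°  ✓
  (0,4): δ = 9.45°  ✓
  (0,5): δ = 59.98°  ·
  (0,6): δ = 128.80°  ·
  (1,2): δ = 118.50°  ·
  (1,3): δ = 79.77°  ·
  (1,4): δ = 43.55°  ✓
  (1,5): δ = 6.98°  ✓
  (1,6): δ = 75.80°  ·
  (2,3): δ = 141.27°  ·
  (2,4): δ = 105.05°  ·
  (2,5): δ = 54.52°  ✓
  (2,6): δ = 14.30°  ✓
  (3,4): δ = 143.78°  ·
  (3,5): δ = 93.24°  ·
  (3,6): δ = 24.42°  ✓
  (4,5): δ = 129.47°  ·
  (4,6): δ = 60.64°  ·
  (5,6): δ = 111.18°  ·
antipodal pairs: 7

count = 7; pairs: (0,3), (0,4), (1,4), (1,5), (2,5), (2,6), (3,6)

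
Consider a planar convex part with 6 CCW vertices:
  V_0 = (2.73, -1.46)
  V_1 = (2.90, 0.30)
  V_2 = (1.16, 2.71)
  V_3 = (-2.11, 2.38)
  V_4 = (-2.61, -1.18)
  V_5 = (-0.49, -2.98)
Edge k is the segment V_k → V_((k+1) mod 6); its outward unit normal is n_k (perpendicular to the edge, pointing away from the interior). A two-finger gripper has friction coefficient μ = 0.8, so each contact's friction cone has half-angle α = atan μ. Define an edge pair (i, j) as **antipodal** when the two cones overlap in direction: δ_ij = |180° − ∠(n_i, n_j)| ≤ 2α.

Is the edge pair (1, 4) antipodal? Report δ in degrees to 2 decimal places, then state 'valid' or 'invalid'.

δ = 13.84°, valid

α = atan 0.8 = 38.66°;  2α = 77.32°
edge 1: e_1 = (-1.74, +2.41);  n_1 = (+0.8108, +0.5854)
edge 4: e_4 = (+2.12, -1.80);  n_4 = (-0.6472, -0.7623)
∠(n_1, n_4) = 166.16°
δ = |180° − 166.16°| = 13.84°
13.84° ≤ 2α = 77.32°  →  valid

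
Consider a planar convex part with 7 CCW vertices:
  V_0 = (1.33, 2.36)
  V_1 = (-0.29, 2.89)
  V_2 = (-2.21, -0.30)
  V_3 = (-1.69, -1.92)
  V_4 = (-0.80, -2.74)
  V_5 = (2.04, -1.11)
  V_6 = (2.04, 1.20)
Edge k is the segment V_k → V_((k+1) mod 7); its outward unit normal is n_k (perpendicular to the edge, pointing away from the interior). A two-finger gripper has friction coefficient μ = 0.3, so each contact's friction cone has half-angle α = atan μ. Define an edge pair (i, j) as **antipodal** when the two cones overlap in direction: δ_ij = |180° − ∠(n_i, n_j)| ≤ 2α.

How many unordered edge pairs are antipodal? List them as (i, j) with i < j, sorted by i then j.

α = atan 0.3 = 16.70°;  2α = 33.40°
n_0 = (+0.3109, +0.9504)
n_1 = (-0.8568, +0.5157)
n_2 = (-0.9522, -0.3056)
n_3 = (-0.6776, -0.7354)
n_4 = (+0.4978, -0.8673)
n_5 = (+1.0000, -0.0000)
n_6 = (+0.8529, +0.5220)
  (0,1): δ = 102.93°  ·
  (0,2): δ = 54.09°  ·
  (0,3): δ = 24.54°  ✓
  (0,4): δ = 47.97°  ·
  (0,5): δ = 108.12°  ·
  (0,6): δ = 139.59°  ·
  (1,2): δ = 131.16°  ·
  (1,3): δ = 101.61°  ·
  (1,4): δ = 29.10°  ✓
  (1,5): δ = 31.04°  ✓
  (1,6): δ = 62.51°  ·
  (2,3): δ = 150.45°  ·
  (2,4): δ = 77.94°  ·
  (2,5): δ = 17.80°  ✓
  (2,6): δ = 13.67°  ✓
  (3,4): δ = 107.49°  ·
  (3,5): δ = 47.34°  ·
  (3,6): δ = 15.87°  ✓
  (4,5): δ = 119.85°  ·
  (4,6): δ = 88.38°  ·
  (5,6): δ = 148.53°  ·
antipodal pairs: 6

count = 6; pairs: (0,3), (1,4), (1,5), (2,5), (2,6), (3,6)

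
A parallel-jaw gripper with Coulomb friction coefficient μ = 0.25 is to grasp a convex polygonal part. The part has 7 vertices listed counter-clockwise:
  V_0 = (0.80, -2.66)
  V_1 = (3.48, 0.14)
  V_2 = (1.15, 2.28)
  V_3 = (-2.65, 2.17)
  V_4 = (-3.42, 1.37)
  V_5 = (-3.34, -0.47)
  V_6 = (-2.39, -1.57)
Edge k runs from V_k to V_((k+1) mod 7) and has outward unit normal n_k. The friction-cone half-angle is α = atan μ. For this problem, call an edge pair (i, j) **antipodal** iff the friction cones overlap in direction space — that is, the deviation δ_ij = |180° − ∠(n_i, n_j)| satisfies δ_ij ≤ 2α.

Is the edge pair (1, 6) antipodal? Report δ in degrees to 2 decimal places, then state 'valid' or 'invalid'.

α = atan 0.25 = 14.04°;  2α = 28.07°
edge 1: e_1 = (-2.33, +2.14);  n_1 = (+0.6764, +0.7365)
edge 6: e_6 = (+3.19, -1.09);  n_6 = (-0.3233, -0.9463)
∠(n_1, n_6) = 156.30°
δ = |180° − 156.30°| = 23.70°
23.70° ≤ 2α = 28.07°  →  valid

δ = 23.70°, valid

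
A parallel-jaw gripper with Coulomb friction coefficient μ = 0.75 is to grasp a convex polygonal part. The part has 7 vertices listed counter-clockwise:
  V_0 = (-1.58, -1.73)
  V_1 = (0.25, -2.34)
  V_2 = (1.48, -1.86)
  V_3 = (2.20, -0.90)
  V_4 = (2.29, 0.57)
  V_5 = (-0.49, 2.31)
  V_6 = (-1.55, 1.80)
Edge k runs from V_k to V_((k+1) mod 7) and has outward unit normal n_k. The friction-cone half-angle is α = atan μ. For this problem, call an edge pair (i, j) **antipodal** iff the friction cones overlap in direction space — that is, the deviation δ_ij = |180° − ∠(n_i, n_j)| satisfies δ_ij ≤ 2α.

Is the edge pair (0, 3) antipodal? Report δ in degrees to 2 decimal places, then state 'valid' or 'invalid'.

α = atan 0.75 = 36.87°;  2α = 73.74°
edge 0: e_0 = (+1.83, -0.61);  n_0 = (-0.3162, -0.9487)
edge 3: e_3 = (+0.09, +1.47);  n_3 = (+0.9981, -0.0611)
∠(n_0, n_3) = 104.93°
δ = |180° − 104.93°| = 75.07°
75.07° > 2α = 73.74°  →  invalid

δ = 75.07°, invalid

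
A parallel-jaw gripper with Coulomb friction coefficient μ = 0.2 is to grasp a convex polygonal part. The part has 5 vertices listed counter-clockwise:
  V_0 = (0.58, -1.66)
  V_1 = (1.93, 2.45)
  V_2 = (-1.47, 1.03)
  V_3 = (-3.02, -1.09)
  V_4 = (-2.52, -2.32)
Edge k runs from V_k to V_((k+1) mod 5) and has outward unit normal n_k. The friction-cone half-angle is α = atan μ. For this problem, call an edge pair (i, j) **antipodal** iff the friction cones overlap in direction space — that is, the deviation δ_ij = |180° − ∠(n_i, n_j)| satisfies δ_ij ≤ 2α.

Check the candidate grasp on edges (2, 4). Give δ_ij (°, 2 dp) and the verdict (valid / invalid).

α = atan 0.2 = 11.31°;  2α = 22.62°
edge 2: e_2 = (-1.55, -2.12);  n_2 = (-0.8073, +0.5902)
edge 4: e_4 = (+3.10, +0.66);  n_4 = (+0.2082, -0.9781)
∠(n_2, n_4) = 138.19°
δ = |180° − 138.19°| = 41.81°
41.81° > 2α = 22.62°  →  invalid

δ = 41.81°, invalid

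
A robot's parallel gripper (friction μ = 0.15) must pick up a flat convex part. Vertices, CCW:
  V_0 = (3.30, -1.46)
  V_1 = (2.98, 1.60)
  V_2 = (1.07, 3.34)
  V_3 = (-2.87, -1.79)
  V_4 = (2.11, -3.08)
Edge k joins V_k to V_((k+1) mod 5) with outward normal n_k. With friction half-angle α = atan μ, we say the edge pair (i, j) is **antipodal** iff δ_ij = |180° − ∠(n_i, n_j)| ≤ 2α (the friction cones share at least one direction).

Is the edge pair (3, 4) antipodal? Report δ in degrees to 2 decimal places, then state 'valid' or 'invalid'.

δ = 111.78°, invalid

α = atan 0.15 = 8.53°;  2α = 17.06°
edge 3: e_3 = (+4.98, -1.29);  n_3 = (-0.2508, -0.9680)
edge 4: e_4 = (+1.19, +1.62);  n_4 = (+0.8059, -0.5920)
∠(n_3, n_4) = 68.22°
δ = |180° − 68.22°| = 111.78°
111.78° > 2α = 17.06°  →  invalid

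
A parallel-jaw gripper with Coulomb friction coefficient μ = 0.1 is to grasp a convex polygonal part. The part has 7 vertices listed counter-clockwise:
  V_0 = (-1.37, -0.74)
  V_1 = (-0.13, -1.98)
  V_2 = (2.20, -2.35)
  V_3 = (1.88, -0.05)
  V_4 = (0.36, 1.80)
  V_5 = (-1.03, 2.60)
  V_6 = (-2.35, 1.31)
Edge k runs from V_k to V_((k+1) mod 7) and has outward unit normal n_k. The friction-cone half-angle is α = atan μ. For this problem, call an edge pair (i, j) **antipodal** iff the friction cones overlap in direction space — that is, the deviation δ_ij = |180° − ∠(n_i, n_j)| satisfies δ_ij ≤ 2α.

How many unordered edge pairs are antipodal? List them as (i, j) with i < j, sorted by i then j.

α = atan 0.1 = 5.71°;  2α = 11.42°
n_0 = (-0.7071, -0.7071)
n_1 = (-0.1568, -0.9876)
n_2 = (+0.9905, +0.1378)
n_3 = (+0.7727, +0.6348)
n_4 = (+0.4988, +0.8667)
n_5 = (-0.6989, +0.7152)
n_6 = (-0.9022, -0.4313)
  (0,1): δ = 144.02°  ·
  (0,2): δ = 37.08°  ·
  (0,3): δ = 5.59°  ✓
  (0,4): δ = 15.08°  ·
  (0,5): δ = 89.34°  ·
  (0,6): δ = 160.55°  ·
  (1,2): δ = 73.06°  ·
  (1,3): δ = 41.57°  ·
  (1,4): δ = 20.90°  ·
  (1,5): δ = 53.36°  ·
  (1,6): δ = 124.57°  ·
  (2,3): δ = 148.51°  ·
  (2,4): δ = 127.84°  ·
  (2,5): δ = 53.58°  ·
  (2,6): δ = 17.63°  ·
  (3,4): δ = 159.33°  ·
  (3,5): δ = 85.07°  ·
  (3,6): δ = 13.86°  ·
  (4,5): δ = 105.74°  ·
  (4,6): δ = 34.53°  ·
  (5,6): δ = 108.79°  ·
antipodal pairs: 1

count = 1; pairs: (0,3)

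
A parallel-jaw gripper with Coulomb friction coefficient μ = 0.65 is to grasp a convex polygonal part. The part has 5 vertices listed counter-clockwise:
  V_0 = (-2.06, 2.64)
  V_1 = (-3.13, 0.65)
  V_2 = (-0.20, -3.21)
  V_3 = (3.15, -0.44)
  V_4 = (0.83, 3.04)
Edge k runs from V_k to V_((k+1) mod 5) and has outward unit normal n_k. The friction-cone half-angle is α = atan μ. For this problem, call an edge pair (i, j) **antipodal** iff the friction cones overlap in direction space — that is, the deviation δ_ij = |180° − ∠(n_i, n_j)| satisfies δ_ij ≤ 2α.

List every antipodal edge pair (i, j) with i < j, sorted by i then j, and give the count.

count = 5; pairs: (0,2), (0,3), (1,3), (1,4), (2,4)

α = atan 0.65 = 33.02°;  2α = 66.05°
n_0 = (-0.8808, +0.4736)
n_1 = (-0.7965, -0.6046)
n_2 = (+0.6372, -0.7707)
n_3 = (+0.8321, +0.5547)
n_4 = (-0.1371, +0.9906)
  (0,1): δ = 114.53°  ·
  (0,2): δ = 22.15°  ✓
  (0,3): δ = 61.96°  ✓
  (0,4): δ = 126.15°  ·
  (1,2): δ = 87.61°  ·
  (1,3): δ = 3.51°  ✓
  (1,4): δ = 60.68°  ✓
  (2,3): δ = 95.90°  ·
  (2,4): δ = 31.71°  ✓
  (3,4): δ = 115.81°  ·
antipodal pairs: 5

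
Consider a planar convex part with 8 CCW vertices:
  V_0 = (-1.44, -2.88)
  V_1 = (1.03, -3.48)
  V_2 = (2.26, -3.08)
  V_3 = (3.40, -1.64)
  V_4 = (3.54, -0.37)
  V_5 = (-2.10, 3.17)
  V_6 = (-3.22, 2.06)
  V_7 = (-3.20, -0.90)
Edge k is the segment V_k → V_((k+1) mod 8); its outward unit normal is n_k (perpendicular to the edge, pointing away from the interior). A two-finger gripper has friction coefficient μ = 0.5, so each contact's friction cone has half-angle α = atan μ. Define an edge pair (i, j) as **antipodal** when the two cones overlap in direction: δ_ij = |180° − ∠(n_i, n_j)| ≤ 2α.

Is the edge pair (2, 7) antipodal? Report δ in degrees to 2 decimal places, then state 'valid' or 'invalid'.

δ = 80.00°, invalid

α = atan 0.5 = 26.57°;  2α = 53.13°
edge 2: e_2 = (+1.14, +1.44);  n_2 = (+0.7840, -0.6207)
edge 7: e_7 = (+1.76, -1.98);  n_7 = (-0.7474, -0.6644)
∠(n_2, n_7) = 100.00°
δ = |180° − 100.00°| = 80.00°
80.00° > 2α = 53.13°  →  invalid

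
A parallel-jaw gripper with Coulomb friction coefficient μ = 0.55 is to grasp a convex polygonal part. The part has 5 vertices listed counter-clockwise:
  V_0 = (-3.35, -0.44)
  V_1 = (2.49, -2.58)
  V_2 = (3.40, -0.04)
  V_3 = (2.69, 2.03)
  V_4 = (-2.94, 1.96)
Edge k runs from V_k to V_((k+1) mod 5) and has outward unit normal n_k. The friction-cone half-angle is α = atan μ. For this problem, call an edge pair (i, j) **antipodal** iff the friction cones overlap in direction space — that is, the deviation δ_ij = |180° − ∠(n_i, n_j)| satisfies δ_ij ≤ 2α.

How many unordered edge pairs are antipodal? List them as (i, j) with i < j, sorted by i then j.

count = 4; pairs: (0,2), (0,3), (1,4), (2,4)

α = atan 0.55 = 28.81°;  2α = 57.62°
n_0 = (-0.3441, -0.9389)
n_1 = (+0.9414, -0.3373)
n_2 = (+0.9459, +0.3244)
n_3 = (-0.0124, +0.9999)
n_4 = (-0.9857, +0.1684)
  (0,1): δ = 89.59°  ·
  (0,2): δ = 50.94°  ✓
  (0,3): δ = 20.84°  ✓
  (0,4): δ = 100.43°  ·
  (1,2): δ = 141.36°  ·
  (1,3): δ = 69.58°  ·
  (1,4): δ = 10.02°  ✓
  (2,3): δ = 108.22°  ·
  (2,4): δ = 28.63°  ✓
  (3,4): δ = 100.41°  ·
antipodal pairs: 4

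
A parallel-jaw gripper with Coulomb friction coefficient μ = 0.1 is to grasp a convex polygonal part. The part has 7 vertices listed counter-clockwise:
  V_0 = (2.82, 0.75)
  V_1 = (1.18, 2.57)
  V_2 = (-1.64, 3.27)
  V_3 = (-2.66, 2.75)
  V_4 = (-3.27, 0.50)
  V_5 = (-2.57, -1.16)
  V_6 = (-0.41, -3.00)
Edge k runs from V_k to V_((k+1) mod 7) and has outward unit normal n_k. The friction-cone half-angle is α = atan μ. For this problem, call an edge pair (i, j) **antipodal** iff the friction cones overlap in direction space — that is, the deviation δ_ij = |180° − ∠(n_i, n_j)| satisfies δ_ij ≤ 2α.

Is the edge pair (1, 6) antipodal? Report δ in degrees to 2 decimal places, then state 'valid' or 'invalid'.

α = atan 0.1 = 5.71°;  2α = 11.42°
edge 1: e_1 = (-2.82, +0.70);  n_1 = (+0.2409, +0.9705)
edge 6: e_6 = (+3.23, +3.75);  n_6 = (+0.7577, -0.6526)
∠(n_1, n_6) = 116.80°
δ = |180° − 116.80°| = 63.20°
63.20° > 2α = 11.42°  →  invalid

δ = 63.20°, invalid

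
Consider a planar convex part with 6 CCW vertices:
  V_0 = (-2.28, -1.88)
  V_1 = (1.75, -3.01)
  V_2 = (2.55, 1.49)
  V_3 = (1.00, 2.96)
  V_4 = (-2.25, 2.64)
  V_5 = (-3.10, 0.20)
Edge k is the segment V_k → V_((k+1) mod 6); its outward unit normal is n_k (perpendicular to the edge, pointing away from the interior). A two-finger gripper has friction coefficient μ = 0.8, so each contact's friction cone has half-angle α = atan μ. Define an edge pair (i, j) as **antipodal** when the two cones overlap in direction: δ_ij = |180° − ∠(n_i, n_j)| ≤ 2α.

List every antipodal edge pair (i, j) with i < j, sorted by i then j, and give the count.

α = atan 0.8 = 38.66°;  2α = 77.32°
n_0 = (-0.2700, -0.9629)
n_1 = (+0.9846, -0.1750)
n_2 = (+0.6881, +0.7256)
n_3 = (-0.0980, +0.9952)
n_4 = (-0.9443, +0.3290)
n_5 = (-0.9303, -0.3668)
  (0,1): δ = 84.42°  ·
  (0,2): δ = 27.82°  ✓
  (0,3): δ = 21.29°  ✓
  (0,4): δ = 86.46°  ·
  (0,5): δ = 127.18°  ·
  (1,2): δ = 123.40°  ·
  (1,3): δ = 74.30°  ✓
  (1,4): δ = 9.13°  ✓
  (1,5): δ = 31.60°  ✓
  (2,3): δ = 130.89°  ·
  (2,4): δ = 65.72°  ✓
  (2,5): δ = 25.00°  ✓
  (3,4): δ = 114.83°  ·
  (3,5): δ = 74.11°  ✓
  (4,5): δ = 139.28°  ·
antipodal pairs: 8

count = 8; pairs: (0,2), (0,3), (1,3), (1,4), (1,5), (2,4), (2,5), (3,5)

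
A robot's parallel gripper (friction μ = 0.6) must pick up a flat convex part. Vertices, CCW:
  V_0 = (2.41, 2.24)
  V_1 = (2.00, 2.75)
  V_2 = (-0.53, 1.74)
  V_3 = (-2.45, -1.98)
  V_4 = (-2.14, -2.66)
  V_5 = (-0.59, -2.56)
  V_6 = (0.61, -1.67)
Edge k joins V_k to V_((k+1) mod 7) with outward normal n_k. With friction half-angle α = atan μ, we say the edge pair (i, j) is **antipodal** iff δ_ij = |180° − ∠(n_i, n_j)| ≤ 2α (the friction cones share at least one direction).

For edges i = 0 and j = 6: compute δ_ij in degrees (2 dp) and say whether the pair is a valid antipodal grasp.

α = atan 0.6 = 30.96°;  2α = 61.93°
edge 0: e_0 = (-0.41, +0.51);  n_0 = (+0.7794, +0.6266)
edge 6: e_6 = (+1.80, +3.91);  n_6 = (+0.9084, -0.4182)
∠(n_0, n_6) = 63.52°
δ = |180° − 63.52°| = 116.48°
116.48° > 2α = 61.93°  →  invalid

δ = 116.48°, invalid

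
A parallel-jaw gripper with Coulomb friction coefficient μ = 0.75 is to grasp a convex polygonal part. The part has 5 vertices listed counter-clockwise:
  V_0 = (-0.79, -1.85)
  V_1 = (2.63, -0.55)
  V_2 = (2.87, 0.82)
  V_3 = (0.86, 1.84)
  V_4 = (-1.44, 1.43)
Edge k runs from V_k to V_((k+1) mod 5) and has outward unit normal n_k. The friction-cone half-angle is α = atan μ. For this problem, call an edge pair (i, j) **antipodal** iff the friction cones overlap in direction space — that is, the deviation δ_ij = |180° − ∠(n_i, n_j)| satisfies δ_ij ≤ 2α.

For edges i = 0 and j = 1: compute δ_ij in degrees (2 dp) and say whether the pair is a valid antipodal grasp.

α = atan 0.75 = 36.87°;  2α = 73.74°
edge 0: e_0 = (+3.42, +1.30);  n_0 = (+0.3553, -0.9347)
edge 1: e_1 = (+0.24, +1.37);  n_1 = (+0.9850, -0.1726)
∠(n_0, n_1) = 59.25°
δ = |180° − 59.25°| = 120.75°
120.75° > 2α = 73.74°  →  invalid

δ = 120.75°, invalid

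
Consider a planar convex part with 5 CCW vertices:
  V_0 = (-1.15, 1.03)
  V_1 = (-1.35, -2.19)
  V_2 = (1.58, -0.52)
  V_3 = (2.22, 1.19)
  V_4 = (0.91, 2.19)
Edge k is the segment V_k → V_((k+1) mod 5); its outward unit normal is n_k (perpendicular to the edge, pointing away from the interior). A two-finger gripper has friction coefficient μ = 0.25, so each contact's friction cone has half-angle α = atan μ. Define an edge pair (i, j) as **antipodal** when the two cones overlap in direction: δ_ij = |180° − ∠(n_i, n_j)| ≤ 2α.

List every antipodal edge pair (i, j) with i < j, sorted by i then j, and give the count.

count = 2; pairs: (0,2), (1,4)

α = atan 0.25 = 14.04°;  2α = 28.07°
n_0 = (-0.9981, +0.0620)
n_1 = (+0.4952, -0.8688)
n_2 = (+0.9366, -0.3505)
n_3 = (+0.6068, +0.7949)
n_4 = (-0.4907, +0.8713)
  (0,1): δ = 56.76°  ·
  (0,2): δ = 16.97°  ✓
  (0,3): δ = 56.20°  ·
  (0,4): δ = 122.94°  ·
  (1,2): δ = 140.20°  ·
  (1,3): δ = 67.04°  ·
  (1,4): δ = 0.30°  ✓
  (2,3): δ = 106.84°  ·
  (2,4): δ = 40.10°  ·
  (3,4): δ = 113.26°  ·
antipodal pairs: 2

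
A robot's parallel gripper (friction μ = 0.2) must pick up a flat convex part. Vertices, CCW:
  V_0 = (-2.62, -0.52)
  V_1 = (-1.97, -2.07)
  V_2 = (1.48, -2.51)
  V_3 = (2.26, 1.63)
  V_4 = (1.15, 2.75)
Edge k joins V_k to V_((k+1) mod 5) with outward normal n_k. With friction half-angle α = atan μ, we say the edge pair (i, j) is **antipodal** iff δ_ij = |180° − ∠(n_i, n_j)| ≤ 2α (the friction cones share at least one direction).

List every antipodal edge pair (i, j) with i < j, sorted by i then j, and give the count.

α = atan 0.2 = 11.31°;  2α = 22.62°
n_0 = (-0.9222, -0.3867)
n_1 = (-0.1265, -0.9920)
n_2 = (+0.9827, -0.1851)
n_3 = (+0.7103, +0.7039)
n_4 = (-0.6552, +0.7554)
  (0,1): δ = 120.02°  ·
  (0,2): δ = 33.42°  ·
  (0,3): δ = 21.99°  ✓
  (0,4): δ = 108.19°  ·
  (1,2): δ = 93.40°  ·
  (1,3): δ = 37.99°  ·
  (1,4): δ = 48.21°  ·
  (2,3): δ = 124.59°  ·
  (2,4): δ = 38.39°  ·
  (3,4): δ = 93.81°  ·
antipodal pairs: 1

count = 1; pairs: (0,3)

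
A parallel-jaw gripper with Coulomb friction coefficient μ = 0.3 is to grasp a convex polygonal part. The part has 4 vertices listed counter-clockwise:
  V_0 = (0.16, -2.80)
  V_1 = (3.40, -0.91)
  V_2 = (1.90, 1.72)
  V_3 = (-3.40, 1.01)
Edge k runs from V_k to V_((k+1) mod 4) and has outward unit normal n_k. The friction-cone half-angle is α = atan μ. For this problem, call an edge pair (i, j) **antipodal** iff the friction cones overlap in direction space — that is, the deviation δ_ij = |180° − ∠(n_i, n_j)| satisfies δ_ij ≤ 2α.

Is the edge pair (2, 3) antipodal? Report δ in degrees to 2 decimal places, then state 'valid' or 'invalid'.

δ = 54.57°, invalid

α = atan 0.3 = 16.70°;  2α = 33.40°
edge 2: e_2 = (-5.30, -0.71);  n_2 = (-0.1328, +0.9911)
edge 3: e_3 = (+3.56, -3.81);  n_3 = (-0.7307, -0.6827)
∠(n_2, n_3) = 125.43°
δ = |180° − 125.43°| = 54.57°
54.57° > 2α = 33.40°  →  invalid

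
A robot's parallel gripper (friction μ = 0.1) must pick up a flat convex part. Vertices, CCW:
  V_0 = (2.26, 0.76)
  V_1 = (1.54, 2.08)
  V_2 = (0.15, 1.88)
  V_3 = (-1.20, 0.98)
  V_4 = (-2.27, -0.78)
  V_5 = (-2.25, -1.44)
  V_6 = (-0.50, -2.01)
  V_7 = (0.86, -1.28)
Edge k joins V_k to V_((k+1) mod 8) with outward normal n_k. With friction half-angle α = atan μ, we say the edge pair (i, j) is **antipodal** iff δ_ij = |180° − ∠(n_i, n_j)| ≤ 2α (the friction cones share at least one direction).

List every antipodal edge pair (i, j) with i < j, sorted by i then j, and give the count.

α = atan 0.1 = 5.71°;  2α = 11.42°
n_0 = (+0.8779, +0.4789)
n_1 = (-0.1424, +0.9898)
n_2 = (-0.5547, +0.8321)
n_3 = (-0.8545, +0.5195)
n_4 = (-0.9995, -0.0303)
n_5 = (-0.3097, -0.9508)
n_6 = (+0.4729, -0.8811)
n_7 = (+0.8245, -0.5658)
  (0,1): δ = 110.42°  ·
  (0,2): δ = 84.92°  ·
  (0,3): δ = 59.91°  ·
  (0,4): δ = 26.87°  ·
  (0,5): δ = 43.35°  ·
  (0,6): δ = 89.61°  ·
  (0,7): δ = 116.93°  ·
  (1,2): δ = 154.50°  ·
  (1,3): δ = 129.49°  ·
  (1,4): δ = 96.45°  ·
  (1,5): δ = 26.23°  ·
  (1,6): δ = 20.04°  ·
  (1,7): δ = 47.35°  ·
  (2,3): δ = 154.99°  ·
  (2,4): δ = 121.95°  ·
  (2,5): δ = 51.73°  ·
  (2,6): δ = 5.46°  ✓
  (2,7): δ = 21.85°  ·
  (3,4): δ = 146.97°  ·
  (3,5): δ = 76.74°  ·
  (3,6): δ = 30.48°  ·
  (3,7): δ = 3.16°  ✓
  (4,5): δ = 109.78°  ·
  (4,6): δ = 63.51°  ·
  (4,7): δ = 36.20°  ·
  (5,6): δ = 133.73°  ·
  (5,7): δ = 106.42°  ·
  (6,7): δ = 152.69°  ·
antipodal pairs: 2

count = 2; pairs: (2,6), (3,7)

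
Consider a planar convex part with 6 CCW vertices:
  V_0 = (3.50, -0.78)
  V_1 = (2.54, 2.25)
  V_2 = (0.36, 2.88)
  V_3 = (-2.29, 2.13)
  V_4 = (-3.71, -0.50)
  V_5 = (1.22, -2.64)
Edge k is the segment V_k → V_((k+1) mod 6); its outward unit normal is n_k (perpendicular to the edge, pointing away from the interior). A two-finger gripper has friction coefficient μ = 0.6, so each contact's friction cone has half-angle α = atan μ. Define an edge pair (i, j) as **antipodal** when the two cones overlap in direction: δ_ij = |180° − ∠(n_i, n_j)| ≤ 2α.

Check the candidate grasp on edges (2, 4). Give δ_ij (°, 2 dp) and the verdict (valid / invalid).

δ = 39.27°, valid

α = atan 0.6 = 30.96°;  2α = 61.93°
edge 2: e_2 = (-2.65, -0.75);  n_2 = (-0.2723, +0.9622)
edge 4: e_4 = (+4.93, -2.14);  n_4 = (-0.3982, -0.9173)
∠(n_2, n_4) = 140.73°
δ = |180° − 140.73°| = 39.27°
39.27° ≤ 2α = 61.93°  →  valid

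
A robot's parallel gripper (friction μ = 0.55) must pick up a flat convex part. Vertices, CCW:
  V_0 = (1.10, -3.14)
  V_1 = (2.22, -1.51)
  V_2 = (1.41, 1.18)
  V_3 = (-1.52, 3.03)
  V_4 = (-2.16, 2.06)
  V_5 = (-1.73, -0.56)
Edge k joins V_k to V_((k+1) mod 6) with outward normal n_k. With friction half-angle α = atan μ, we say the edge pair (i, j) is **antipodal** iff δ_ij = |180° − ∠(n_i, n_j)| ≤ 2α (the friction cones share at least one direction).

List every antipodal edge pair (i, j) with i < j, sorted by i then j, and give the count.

α = atan 0.55 = 28.81°;  2α = 57.62°
n_0 = (+0.8242, -0.5663)
n_1 = (+0.9575, +0.2883)
n_2 = (+0.5339, +0.8456)
n_3 = (-0.8347, +0.5507)
n_4 = (-0.9868, -0.1620)
n_5 = (-0.6737, -0.7390)
  (0,1): δ = 128.75°  ·
  (0,2): δ = 87.77°  ·
  (0,3): δ = 1.08°  ✓
  (0,4): δ = 43.81°  ✓
  (0,5): δ = 82.14°  ·
  (1,2): δ = 139.03°  ·
  (1,3): δ = 50.17°  ✓
  (1,4): δ = 7.44°  ✓
  (1,5): δ = 30.89°  ✓
  (2,3): δ = 91.15°  ·
  (2,4): δ = 48.41°  ✓
  (2,5): δ = 10.09°  ✓
  (3,4): δ = 137.26°  ·
  (3,5): δ = 98.94°  ·
  (4,5): δ = 141.67°  ·
antipodal pairs: 7

count = 7; pairs: (0,3), (0,4), (1,3), (1,4), (1,5), (2,4), (2,5)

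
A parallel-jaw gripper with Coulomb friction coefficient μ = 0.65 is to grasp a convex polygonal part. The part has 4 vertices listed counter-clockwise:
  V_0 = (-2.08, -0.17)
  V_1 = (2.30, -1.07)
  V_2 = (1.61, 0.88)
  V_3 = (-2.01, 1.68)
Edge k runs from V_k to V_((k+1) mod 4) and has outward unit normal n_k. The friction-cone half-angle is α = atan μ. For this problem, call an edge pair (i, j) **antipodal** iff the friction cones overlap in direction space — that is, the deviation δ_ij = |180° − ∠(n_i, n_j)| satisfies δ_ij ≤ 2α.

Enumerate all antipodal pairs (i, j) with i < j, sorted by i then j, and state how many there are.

count = 3; pairs: (0,1), (0,2), (1,3)

α = atan 0.65 = 33.02°;  2α = 66.05°
n_0 = (-0.2013, -0.9795)
n_1 = (+0.9427, +0.3336)
n_2 = (+0.2158, +0.9764)
n_3 = (-0.9993, +0.0378)
  (0,1): δ = 58.90°  ✓
  (0,2): δ = 0.85°  ✓
  (0,3): δ = 99.44°  ·
  (1,2): δ = 121.95°  ·
  (1,3): δ = 21.65°  ✓
  (2,3): δ = 79.71°  ·
antipodal pairs: 3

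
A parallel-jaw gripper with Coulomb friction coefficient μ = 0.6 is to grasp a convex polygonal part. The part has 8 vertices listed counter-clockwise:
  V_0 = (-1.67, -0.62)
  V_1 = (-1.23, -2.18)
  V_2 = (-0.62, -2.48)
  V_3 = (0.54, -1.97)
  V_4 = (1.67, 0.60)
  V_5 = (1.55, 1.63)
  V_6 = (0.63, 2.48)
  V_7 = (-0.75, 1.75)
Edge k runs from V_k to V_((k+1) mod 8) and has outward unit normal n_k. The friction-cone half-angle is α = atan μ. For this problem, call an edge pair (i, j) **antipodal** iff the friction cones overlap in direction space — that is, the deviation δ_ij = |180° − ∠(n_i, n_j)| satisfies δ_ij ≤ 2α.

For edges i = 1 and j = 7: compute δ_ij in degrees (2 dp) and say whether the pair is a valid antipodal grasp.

α = atan 0.6 = 30.96°;  2α = 61.93°
edge 1: e_1 = (+0.61, -0.30);  n_1 = (-0.4413, -0.8973)
edge 7: e_7 = (-0.92, -2.37);  n_7 = (-0.9322, +0.3619)
∠(n_1, n_7) = 85.03°
δ = |180° − 85.03°| = 94.97°
94.97° > 2α = 61.93°  →  invalid

δ = 94.97°, invalid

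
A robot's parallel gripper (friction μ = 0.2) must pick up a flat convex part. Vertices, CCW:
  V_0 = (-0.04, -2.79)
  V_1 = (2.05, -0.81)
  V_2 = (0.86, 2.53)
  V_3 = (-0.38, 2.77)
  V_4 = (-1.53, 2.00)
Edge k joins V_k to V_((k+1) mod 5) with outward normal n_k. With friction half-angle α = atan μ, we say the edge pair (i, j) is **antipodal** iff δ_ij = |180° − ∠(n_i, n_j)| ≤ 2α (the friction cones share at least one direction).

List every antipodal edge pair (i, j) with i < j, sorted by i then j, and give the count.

α = atan 0.2 = 11.31°;  2α = 22.62°
n_0 = (+0.6877, -0.7260)
n_1 = (+0.9420, +0.3356)
n_2 = (+0.1900, +0.9818)
n_3 = (-0.5564, +0.8309)
n_4 = (-0.9549, -0.2970)
  (0,1): δ = 113.84°  ·
  (0,2): δ = 54.41°  ·
  (0,3): δ = 9.65°  ✓
  (0,4): δ = 63.83°  ·
  (1,2): δ = 120.56°  ·
  (1,3): δ = 75.81°  ·
  (1,4): δ = 2.33°  ✓
  (2,3): δ = 135.24°  ·
  (2,4): δ = 61.77°  ·
  (3,4): δ = 106.53°  ·
antipodal pairs: 2

count = 2; pairs: (0,3), (1,4)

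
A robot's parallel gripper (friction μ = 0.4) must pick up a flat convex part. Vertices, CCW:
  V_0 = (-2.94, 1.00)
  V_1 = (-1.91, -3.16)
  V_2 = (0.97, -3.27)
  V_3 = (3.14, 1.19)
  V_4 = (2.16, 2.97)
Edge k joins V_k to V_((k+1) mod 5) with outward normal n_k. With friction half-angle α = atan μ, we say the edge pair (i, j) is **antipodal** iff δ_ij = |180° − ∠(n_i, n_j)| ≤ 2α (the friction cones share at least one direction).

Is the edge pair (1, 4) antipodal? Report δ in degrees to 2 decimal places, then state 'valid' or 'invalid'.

α = atan 0.4 = 21.80°;  2α = 43.60°
edge 1: e_1 = (+2.88, -0.11);  n_1 = (-0.0382, -0.9993)
edge 4: e_4 = (-5.10, -1.97);  n_4 = (-0.3603, +0.9328)
∠(n_1, n_4) = 156.69°
δ = |180° − 156.69°| = 23.31°
23.31° ≤ 2α = 43.60°  →  valid

δ = 23.31°, valid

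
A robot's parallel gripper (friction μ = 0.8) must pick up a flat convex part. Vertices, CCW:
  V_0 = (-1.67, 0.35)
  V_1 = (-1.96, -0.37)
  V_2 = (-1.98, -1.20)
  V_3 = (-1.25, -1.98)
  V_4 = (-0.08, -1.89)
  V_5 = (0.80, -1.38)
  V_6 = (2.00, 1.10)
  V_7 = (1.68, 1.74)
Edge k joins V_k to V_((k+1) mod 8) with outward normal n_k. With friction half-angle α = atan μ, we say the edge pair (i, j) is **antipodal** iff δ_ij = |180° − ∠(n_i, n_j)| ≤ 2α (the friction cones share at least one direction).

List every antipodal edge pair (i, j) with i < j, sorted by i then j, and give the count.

α = atan 0.8 = 38.66°;  2α = 77.32°
n_0 = (-0.9276, +0.3736)
n_1 = (-0.9997, +0.0241)
n_2 = (-0.7301, -0.6833)
n_3 = (+0.0767, -0.9971)
n_4 = (+0.5014, -0.8652)
n_5 = (+0.9002, -0.4356)
n_6 = (+0.8944, +0.4472)
n_7 = (-0.3832, +0.9236)
  (0,1): δ = 159.44°  ·
  (0,2): δ = 114.96°  ·
  (0,3): δ = 63.66°  ✓
  (0,4): δ = 37.97°  ✓
  (0,5): δ = 3.88°  ✓
  (0,6): δ = 48.50°  ✓
  (0,7): δ = 134.47°  ·
  (1,2): δ = 135.52°  ·
  (1,3): δ = 84.22°  ·
  (1,4): δ = 58.53°  ✓
  (1,5): δ = 24.44°  ✓
  (1,6): δ = 27.95°  ✓
  (1,7): δ = 113.92°  ·
  (2,3): δ = 128.70°  ·
  (2,4): δ = 103.01°  ·
  (2,5): δ = 68.92°  ✓
  (2,6): δ = 16.54°  ✓
  (2,7): δ = 69.43°  ✓
  (3,4): δ = 154.30°  ·
  (3,5): δ = 120.22°  ·
  (3,6): δ = 67.83°  ✓
  (3,7): δ = 18.14°  ✓
  (4,5): δ = 145.92°  ·
  (4,6): δ = 93.53°  ·
  (4,7): δ = 7.56°  ✓
  (5,6): δ = 127.61°  ·
  (5,7): δ = 41.64°  ✓
  (6,7): δ = 94.03°  ·
antipodal pairs: 14

count = 14; pairs: (0,3), (0,4), (0,5), (0,6), (1,4), (1,5), (1,6), (2,5), (2,6), (2,7), (3,6), (3,7), (4,7), (5,7)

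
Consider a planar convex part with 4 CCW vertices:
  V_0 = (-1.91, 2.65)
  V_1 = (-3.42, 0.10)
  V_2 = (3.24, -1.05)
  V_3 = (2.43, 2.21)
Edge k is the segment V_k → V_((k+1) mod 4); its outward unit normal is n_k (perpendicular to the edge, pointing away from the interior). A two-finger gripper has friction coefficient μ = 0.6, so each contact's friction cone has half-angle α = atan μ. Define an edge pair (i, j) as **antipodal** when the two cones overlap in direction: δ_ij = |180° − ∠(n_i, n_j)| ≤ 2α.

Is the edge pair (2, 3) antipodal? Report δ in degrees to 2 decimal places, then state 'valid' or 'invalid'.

α = atan 0.6 = 30.96°;  2α = 61.93°
edge 2: e_2 = (-0.81, +3.26);  n_2 = (+0.9705, +0.2411)
edge 3: e_3 = (-4.34, +0.44);  n_3 = (+0.1009, +0.9949)
∠(n_2, n_3) = 70.26°
δ = |180° − 70.26°| = 109.74°
109.74° > 2α = 61.93°  →  invalid

δ = 109.74°, invalid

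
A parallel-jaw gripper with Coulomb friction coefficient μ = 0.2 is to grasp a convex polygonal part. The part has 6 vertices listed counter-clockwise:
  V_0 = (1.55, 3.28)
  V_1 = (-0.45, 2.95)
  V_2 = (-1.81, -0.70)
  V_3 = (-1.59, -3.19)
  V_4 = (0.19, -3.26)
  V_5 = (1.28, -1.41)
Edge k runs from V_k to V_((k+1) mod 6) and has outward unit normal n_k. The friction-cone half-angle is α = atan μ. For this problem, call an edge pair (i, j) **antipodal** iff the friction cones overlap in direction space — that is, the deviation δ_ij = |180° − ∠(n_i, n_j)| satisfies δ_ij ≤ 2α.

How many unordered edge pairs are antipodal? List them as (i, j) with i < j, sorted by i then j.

count = 4; pairs: (0,3), (1,4), (1,5), (2,5)

α = atan 0.2 = 11.31°;  2α = 22.62°
n_0 = (-0.1628, +0.9867)
n_1 = (-0.9371, +0.3492)
n_2 = (-0.9961, -0.0880)
n_3 = (-0.0393, -0.9992)
n_4 = (+0.8616, -0.5076)
n_5 = (+0.9983, -0.0575)
  (0,1): δ = 119.80°  ·
  (0,2): δ = 94.32°  ·
  (0,3): δ = 11.62°  ✓
  (0,4): δ = 50.12°  ·
  (0,5): δ = 77.34°  ·
  (1,2): δ = 154.52°  ·
  (1,3): δ = 71.82°  ·
  (1,4): δ = 10.07°  ✓
  (1,5): δ = 17.14°  ✓
  (2,3): δ = 97.30°  ·
  (2,4): δ = 35.56°  ·
  (2,5): δ = 8.34°  ✓
  (3,4): δ = 118.25°  ·
  (3,5): δ = 91.04°  ·
  (4,5): δ = 152.79°  ·
antipodal pairs: 4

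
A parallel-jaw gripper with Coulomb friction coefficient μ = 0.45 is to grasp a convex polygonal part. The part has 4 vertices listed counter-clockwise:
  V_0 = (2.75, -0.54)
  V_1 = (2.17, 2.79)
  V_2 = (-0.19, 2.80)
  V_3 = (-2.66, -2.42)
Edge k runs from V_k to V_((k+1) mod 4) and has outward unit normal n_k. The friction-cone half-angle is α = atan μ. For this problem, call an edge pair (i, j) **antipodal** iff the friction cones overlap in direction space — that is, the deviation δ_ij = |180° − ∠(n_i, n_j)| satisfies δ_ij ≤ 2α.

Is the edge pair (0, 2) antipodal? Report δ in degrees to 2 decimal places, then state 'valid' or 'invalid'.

δ = 35.20°, valid

α = atan 0.45 = 24.23°;  2α = 48.46°
edge 0: e_0 = (-0.58, +3.33);  n_0 = (+0.9852, +0.1716)
edge 2: e_2 = (-2.47, -5.22);  n_2 = (-0.9039, +0.4277)
∠(n_0, n_2) = 144.80°
δ = |180° − 144.80°| = 35.20°
35.20° ≤ 2α = 48.46°  →  valid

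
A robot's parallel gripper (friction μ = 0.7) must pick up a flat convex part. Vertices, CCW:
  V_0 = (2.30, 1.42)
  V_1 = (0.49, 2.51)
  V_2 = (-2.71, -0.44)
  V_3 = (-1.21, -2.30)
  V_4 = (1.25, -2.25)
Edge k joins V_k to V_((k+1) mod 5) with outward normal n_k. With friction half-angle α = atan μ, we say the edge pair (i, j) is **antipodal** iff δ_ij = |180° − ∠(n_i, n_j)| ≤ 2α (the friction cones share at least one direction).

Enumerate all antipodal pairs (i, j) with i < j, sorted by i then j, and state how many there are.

count = 5; pairs: (0,2), (0,3), (1,3), (1,4), (2,4)

α = atan 0.7 = 34.99°;  2α = 69.98°
n_0 = (+0.5159, +0.8567)
n_1 = (-0.6778, +0.7352)
n_2 = (-0.7784, -0.6278)
n_3 = (+0.0203, -0.9998)
n_4 = (+0.9614, -0.2751)
  (0,1): δ = 106.27°  ·
  (0,2): δ = 20.06°  ✓
  (0,3): δ = 32.22°  ✓
  (0,4): δ = 105.09°  ·
  (1,2): δ = 93.79°  ·
  (1,3): δ = 41.51°  ✓
  (1,4): δ = 31.36°  ✓
  (2,3): δ = 127.72°  ·
  (2,4): δ = 54.85°  ✓
  (3,4): δ = 107.13°  ·
antipodal pairs: 5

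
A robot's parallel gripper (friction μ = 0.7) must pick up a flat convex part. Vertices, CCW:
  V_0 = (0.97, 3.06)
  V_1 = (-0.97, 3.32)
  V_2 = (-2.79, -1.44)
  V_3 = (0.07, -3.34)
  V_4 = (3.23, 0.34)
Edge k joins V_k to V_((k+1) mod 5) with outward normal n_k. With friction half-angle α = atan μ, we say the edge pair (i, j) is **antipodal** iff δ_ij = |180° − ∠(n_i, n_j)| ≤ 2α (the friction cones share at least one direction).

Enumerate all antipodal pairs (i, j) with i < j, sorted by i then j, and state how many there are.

count = 5; pairs: (0,2), (0,3), (1,3), (1,4), (2,4)

α = atan 0.7 = 34.99°;  2α = 69.98°
n_0 = (+0.1328, +0.9911)
n_1 = (-0.9341, +0.3571)
n_2 = (-0.5534, -0.8329)
n_3 = (+0.7587, -0.6515)
n_4 = (+0.7691, +0.6391)
  (0,1): δ = 103.29°  ·
  (0,2): δ = 25.96°  ✓
  (0,3): δ = 56.98°  ✓
  (0,4): δ = 137.36°  ·
  (1,2): δ = 102.67°  ·
  (1,3): δ = 19.73°  ✓
  (1,4): δ = 60.65°  ✓
  (2,3): δ = 97.06°  ·
  (2,4): δ = 16.68°  ✓
  (3,4): δ = 99.62°  ·
antipodal pairs: 5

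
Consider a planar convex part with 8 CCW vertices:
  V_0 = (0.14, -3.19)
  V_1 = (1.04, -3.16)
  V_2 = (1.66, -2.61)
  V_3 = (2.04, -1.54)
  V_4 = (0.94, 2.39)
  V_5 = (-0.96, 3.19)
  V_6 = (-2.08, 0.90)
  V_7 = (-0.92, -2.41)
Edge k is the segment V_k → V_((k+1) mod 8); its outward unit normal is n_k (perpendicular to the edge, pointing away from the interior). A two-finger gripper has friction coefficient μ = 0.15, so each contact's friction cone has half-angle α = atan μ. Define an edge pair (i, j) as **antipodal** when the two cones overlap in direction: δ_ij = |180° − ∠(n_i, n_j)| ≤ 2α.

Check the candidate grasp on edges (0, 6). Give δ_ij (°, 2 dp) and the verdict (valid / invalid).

δ = 107.40°, invalid

α = atan 0.15 = 8.53°;  2α = 17.06°
edge 0: e_0 = (+0.90, +0.03);  n_0 = (+0.0333, -0.9994)
edge 6: e_6 = (+1.16, -3.31);  n_6 = (-0.9437, -0.3307)
∠(n_0, n_6) = 72.60°
δ = |180° − 72.60°| = 107.40°
107.40° > 2α = 17.06°  →  invalid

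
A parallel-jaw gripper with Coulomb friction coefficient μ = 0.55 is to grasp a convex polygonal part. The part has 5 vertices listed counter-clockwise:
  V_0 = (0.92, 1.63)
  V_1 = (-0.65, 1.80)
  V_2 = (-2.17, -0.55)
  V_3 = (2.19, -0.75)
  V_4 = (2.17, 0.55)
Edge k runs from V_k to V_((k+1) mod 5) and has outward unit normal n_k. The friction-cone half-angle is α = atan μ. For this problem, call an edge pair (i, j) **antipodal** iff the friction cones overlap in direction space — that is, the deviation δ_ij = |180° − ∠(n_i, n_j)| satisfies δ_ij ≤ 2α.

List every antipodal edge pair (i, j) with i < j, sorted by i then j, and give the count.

count = 3; pairs: (0,2), (1,3), (2,4)

α = atan 0.55 = 28.81°;  2α = 57.62°
n_0 = (+0.1077, +0.9942)
n_1 = (-0.8397, +0.5431)
n_2 = (-0.0458, -0.9989)
n_3 = (+0.9999, +0.0154)
n_4 = (+0.6538, +0.7567)
  (0,1): δ = 116.72°  ·
  (0,2): δ = 3.55°  ✓
  (0,3): δ = 97.06°  ·
  (0,4): δ = 145.35°  ·
  (1,2): δ = 59.73°  ·
  (1,3): δ = 33.78°  ✓
  (1,4): δ = 82.07°  ·
  (2,3): δ = 86.49°  ·
  (2,4): δ = 38.20°  ✓
  (3,4): δ = 131.71°  ·
antipodal pairs: 3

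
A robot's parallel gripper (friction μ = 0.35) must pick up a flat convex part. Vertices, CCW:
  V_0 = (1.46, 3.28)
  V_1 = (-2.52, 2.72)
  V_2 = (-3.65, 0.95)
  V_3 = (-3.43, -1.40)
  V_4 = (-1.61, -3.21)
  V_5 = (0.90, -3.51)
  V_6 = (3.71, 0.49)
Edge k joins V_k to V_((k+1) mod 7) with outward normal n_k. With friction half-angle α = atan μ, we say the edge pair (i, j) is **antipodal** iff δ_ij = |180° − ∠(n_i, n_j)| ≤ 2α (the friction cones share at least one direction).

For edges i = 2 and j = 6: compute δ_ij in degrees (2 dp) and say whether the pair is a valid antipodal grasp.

δ = 33.54°, valid

α = atan 0.35 = 19.29°;  2α = 38.58°
edge 2: e_2 = (+0.22, -2.35);  n_2 = (-0.9956, -0.0932)
edge 6: e_6 = (-2.25, +2.79);  n_6 = (+0.7784, +0.6278)
∠(n_2, n_6) = 146.46°
δ = |180° − 146.46°| = 33.54°
33.54° ≤ 2α = 38.58°  →  valid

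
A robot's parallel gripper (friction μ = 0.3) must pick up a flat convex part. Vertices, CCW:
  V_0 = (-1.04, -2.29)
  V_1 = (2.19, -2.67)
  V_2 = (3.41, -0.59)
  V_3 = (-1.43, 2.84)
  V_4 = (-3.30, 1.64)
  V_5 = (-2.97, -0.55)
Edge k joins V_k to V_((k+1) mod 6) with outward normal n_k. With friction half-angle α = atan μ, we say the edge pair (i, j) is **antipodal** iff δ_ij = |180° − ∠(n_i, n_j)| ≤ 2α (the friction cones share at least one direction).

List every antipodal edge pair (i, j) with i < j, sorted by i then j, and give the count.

count = 3; pairs: (0,2), (1,3), (2,5)

α = atan 0.3 = 16.70°;  2α = 33.40°
n_0 = (-0.1168, -0.9932)
n_1 = (+0.8626, -0.5059)
n_2 = (+0.5782, +0.8159)
n_3 = (-0.5401, +0.8416)
n_4 = (-0.9888, -0.1490)
n_5 = (-0.6696, -0.7427)
  (0,1): δ = 113.68°  ·
  (0,2): δ = 28.61°  ✓
  (0,3): δ = 39.40°  ·
  (0,4): δ = 105.28°  ·
  (0,5): δ = 144.67°  ·
  (1,2): δ = 94.93°  ·
  (1,3): δ = 26.92°  ✓
  (1,4): δ = 38.96°  ·
  (1,5): δ = 78.36°  ·
  (2,3): δ = 111.99°  ·
  (2,4): δ = 46.11°  ·
  (2,5): δ = 6.71°  ✓
  (3,4): δ = 114.12°  ·
  (3,5): δ = 74.73°  ·
  (4,5): δ = 140.61°  ·
antipodal pairs: 3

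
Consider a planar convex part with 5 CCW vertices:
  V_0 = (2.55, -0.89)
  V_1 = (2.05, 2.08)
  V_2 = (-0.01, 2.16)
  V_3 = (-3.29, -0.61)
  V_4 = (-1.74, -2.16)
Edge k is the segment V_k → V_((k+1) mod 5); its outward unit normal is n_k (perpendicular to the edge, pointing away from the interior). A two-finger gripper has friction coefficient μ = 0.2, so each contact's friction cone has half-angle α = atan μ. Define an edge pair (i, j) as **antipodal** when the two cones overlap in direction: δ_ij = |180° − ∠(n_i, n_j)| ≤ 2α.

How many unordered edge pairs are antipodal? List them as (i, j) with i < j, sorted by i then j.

α = atan 0.2 = 11.31°;  2α = 22.62°
n_0 = (+0.9861, +0.1660)
n_1 = (+0.0388, +0.9992)
n_2 = (-0.6452, +0.7640)
n_3 = (-0.7071, -0.7071)
n_4 = (+0.2839, -0.9589)
  (0,1): δ = 101.78°  ·
  (0,2): δ = 59.37°  ·
  (0,3): δ = 35.44°  ·
  (0,4): δ = 96.93°  ·
  (1,2): δ = 137.59°  ·
  (1,3): δ = 42.78°  ·
  (1,4): δ = 18.71°  ✓
  (2,3): δ = 85.18°  ·
  (2,4): δ = 23.69°  ·
  (3,4): δ = 118.51°  ·
antipodal pairs: 1

count = 1; pairs: (1,4)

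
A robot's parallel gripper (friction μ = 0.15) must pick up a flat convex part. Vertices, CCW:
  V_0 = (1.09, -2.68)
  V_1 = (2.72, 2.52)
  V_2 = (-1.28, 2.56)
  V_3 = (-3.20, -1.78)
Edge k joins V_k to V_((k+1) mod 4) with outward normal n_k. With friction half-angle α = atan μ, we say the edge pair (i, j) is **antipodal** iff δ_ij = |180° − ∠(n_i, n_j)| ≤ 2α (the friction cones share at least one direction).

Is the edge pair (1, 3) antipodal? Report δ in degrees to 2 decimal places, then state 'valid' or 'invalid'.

α = atan 0.15 = 8.53°;  2α = 17.06°
edge 1: e_1 = (-4.00, +0.04);  n_1 = (+0.0100, +1.0000)
edge 3: e_3 = (+4.29, -0.90);  n_3 = (-0.2053, -0.9787)
∠(n_1, n_3) = 168.72°
δ = |180° − 168.72°| = 11.28°
11.28° ≤ 2α = 17.06°  →  valid

δ = 11.28°, valid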